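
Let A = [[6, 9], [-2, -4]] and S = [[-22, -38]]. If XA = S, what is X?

Since A sits to the right of X, X = SA⁻¹.
det A = -6; the adjugate gives A⁻¹ = [[2/3, 3/2], [-1/3, -1]].
X = SA⁻¹ = [[-22, -38]] · [[2/3, 3/2], [-1/3, -1]] = [[-2, 5]].

X = [[-2, 5]]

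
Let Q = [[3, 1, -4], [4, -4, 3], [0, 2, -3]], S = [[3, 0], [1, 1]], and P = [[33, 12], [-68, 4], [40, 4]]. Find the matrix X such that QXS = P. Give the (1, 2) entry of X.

0

X = Q⁻¹PS⁻¹ (apply Q⁻¹ on the left and S⁻¹ on the right).
det Q = -2; the adjugate gives Q⁻¹ = [[-3, 5/2, 13/2], [-6, 9/2, 25/2], [-4, 3, 8]].
S has determinant 3; S⁻¹ = [[1/3, 0], [-1/3, 1]].
Q⁻¹P = [[-9, 0], [-4, -4], [-16, -4]].
X = (Q⁻¹P)S⁻¹ = [[-3, 0], [0, -4], [-4, -4]].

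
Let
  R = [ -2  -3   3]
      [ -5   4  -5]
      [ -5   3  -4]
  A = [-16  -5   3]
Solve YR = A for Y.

R is on the right of Y, so right-multiply by R⁻¹: Y = AR⁻¹.
det R = 2, so R⁻¹ = [[-1/2, -3/2, 3/2], [5/2, 23/2, -25/2], [5/2, 21/2, -23/2]].
Y = AR⁻¹ = [[-16, -5, 3]] · [[-1/2, -3/2, 3/2], [5/2, 23/2, -25/2], [5/2, 21/2, -23/2]] = [[3, -2, 4]].

Y = [[3, -2, 4]]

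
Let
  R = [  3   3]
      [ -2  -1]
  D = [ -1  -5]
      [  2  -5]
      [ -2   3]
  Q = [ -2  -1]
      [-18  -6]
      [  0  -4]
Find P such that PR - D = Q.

PR = Q + D = [[-3, -6], [-16, -11], [-2, -1]].
R is on the right of P, so right-multiply by R⁻¹: P = (Q + D)R⁻¹.
R has determinant 3; R⁻¹ = [[-1/3, -1], [2/3, 1]].
P = (Q + D)R⁻¹ = [[-3, -3], [-2, 5], [0, 1]].

P = [[-3, -3], [-2, 5], [0, 1]]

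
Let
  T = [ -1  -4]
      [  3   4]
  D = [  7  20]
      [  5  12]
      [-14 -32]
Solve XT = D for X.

Right-multiplying both sides by T⁻¹ gives X = DT⁻¹.
T has determinant 8; T⁻¹ = [[1/2, 1/2], [-3/8, -1/8]].
X = DT⁻¹ = [[7, 20], [5, 12], [-14, -32]] · [[1/2, 1/2], [-3/8, -1/8]] = [[-4, 1], [-2, 1], [5, -3]].

X = [[-4, 1], [-2, 1], [5, -3]]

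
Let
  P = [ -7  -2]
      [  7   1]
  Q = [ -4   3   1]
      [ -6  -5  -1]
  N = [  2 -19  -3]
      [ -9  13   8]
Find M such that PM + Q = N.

PM = N − Q = [[6, -22, -4], [-3, 18, 9]].
P is on the left of M, so left-multiply by P⁻¹: M = P⁻¹(N − Q).
det P = 7, so P⁻¹ = [[1/7, 2/7], [-1, -1]].
M = P⁻¹(N − Q) = [[0, 2, 2], [-3, 4, -5]].

M = [[0, 2, 2], [-3, 4, -5]]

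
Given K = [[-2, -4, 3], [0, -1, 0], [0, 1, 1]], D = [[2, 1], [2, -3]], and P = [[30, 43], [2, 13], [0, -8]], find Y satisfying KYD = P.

Y = [[0, -4], [-4, 3], [2, -1]]

Isolating Y: multiply by K⁻¹ from the left and D⁻¹ from the right, so Y = K⁻¹PD⁻¹.
det K = 2; the adjugate gives K⁻¹ = [[-1/2, 7/2, 3/2], [0, -1, 0], [0, 1, 1]].
det D = -8; the adjugate gives D⁻¹ = [[3/8, 1/8], [1/4, -1/4]].
K⁻¹P = [[-8, 12], [-2, -13], [2, 5]].
Y = (K⁻¹P)D⁻¹ = [[0, -4], [-4, 3], [2, -1]].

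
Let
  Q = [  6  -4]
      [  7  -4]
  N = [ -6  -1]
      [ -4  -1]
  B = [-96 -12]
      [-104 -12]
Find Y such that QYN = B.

Y = Q⁻¹BN⁻¹ (apply Q⁻¹ on the left and N⁻¹ on the right).
Q has determinant 4; Q⁻¹ = [[-1, 1], [-7/4, 3/2]].
det N = 2, so N⁻¹ = [[-1/2, 1/2], [2, -3]].
Q⁻¹B = [[-8, 0], [12, 3]].
Y = (Q⁻¹B)N⁻¹ = [[4, -4], [0, -3]].

Y = [[4, -4], [0, -3]]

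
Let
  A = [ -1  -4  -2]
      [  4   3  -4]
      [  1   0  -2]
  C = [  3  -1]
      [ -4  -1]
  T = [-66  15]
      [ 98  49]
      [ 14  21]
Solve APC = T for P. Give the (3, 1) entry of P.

5

P = A⁻¹TC⁻¹ (apply A⁻¹ on the left and C⁻¹ on the right).
det A = -4; the adjugate gives A⁻¹ = [[3/2, 2, -11/2], [-1, -1, 3], [3/4, 1, -13/4]].
det C = -7; the adjugate gives C⁻¹ = [[1/7, -1/7], [-4/7, -3/7]].
A⁻¹T = [[20, 5], [10, -1], [3, -8]].
P = (A⁻¹T)C⁻¹ = [[0, -5], [2, -1], [5, 3]].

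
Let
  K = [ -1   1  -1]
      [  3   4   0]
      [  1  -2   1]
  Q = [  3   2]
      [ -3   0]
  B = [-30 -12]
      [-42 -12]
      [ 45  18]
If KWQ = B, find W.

W = K⁻¹BQ⁻¹ (apply K⁻¹ on the left and Q⁻¹ on the right).
det K = 3; the adjugate gives K⁻¹ = [[4/3, 1/3, 4/3], [-1, 0, -1], [-10/3, -1/3, -7/3]].
det Q = 6, so Q⁻¹ = [[0, -1/3], [1/2, 1/2]].
K⁻¹B = [[6, 4], [-15, -6], [9, 2]].
W = (K⁻¹B)Q⁻¹ = [[2, 0], [-3, 2], [1, -2]].

W = [[2, 0], [-3, 2], [1, -2]]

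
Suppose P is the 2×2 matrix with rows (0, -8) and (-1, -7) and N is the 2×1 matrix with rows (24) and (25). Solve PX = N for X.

P is on the left of X, so left-multiply by P⁻¹: X = P⁻¹N.
det P = -8; the adjugate gives P⁻¹ = [[7/8, -1], [-1/8, 0]].
X = P⁻¹N = [[7/8, -1], [-1/8, 0]] · [[24], [25]] = [[-4], [-3]].

X = [[-4], [-3]]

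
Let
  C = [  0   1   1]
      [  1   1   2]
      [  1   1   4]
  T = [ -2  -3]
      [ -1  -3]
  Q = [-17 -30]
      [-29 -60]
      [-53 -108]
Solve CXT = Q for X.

Isolating X: multiply by C⁻¹ from the left and T⁻¹ from the right, so X = C⁻¹QT⁻¹.
det C = -2; the adjugate gives C⁻¹ = [[-1, 3/2, -1/2], [1, 1/2, -1/2], [0, -1/2, 1/2]].
T has determinant 3; T⁻¹ = [[-1, 1], [1/3, -2/3]].
C⁻¹Q = [[0, -6], [-5, -6], [-12, -24]].
X = (C⁻¹Q)T⁻¹ = [[-2, 4], [3, -1], [4, 4]].

X = [[-2, 4], [3, -1], [4, 4]]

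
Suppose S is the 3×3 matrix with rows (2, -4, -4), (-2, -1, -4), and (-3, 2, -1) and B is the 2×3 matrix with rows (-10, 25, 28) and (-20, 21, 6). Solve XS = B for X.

Right-multiplying both sides by S⁻¹ gives X = BS⁻¹.
S has determinant 6; S⁻¹ = [[3/2, -2, 2], [5/3, -7/3, 8/3], [-7/6, 4/3, -5/3]].
X = BS⁻¹ = [[-10, 25, 28], [-20, 21, 6]] · [[3/2, -2, 2], [5/3, -7/3, 8/3], [-7/6, 4/3, -5/3]] = [[-6, -1, 0], [-2, -1, 6]].

X = [[-6, -1, 0], [-2, -1, 6]]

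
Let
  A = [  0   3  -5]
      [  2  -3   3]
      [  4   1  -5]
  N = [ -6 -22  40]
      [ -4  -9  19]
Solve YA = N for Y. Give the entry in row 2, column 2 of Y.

-2

Right-multiplying both sides by A⁻¹ gives Y = NA⁻¹.
det A = -4, so A⁻¹ = [[-3, -5/2, 3/2], [-11/2, -5, 5/2], [-7/2, -3, 3/2]].
Y = NA⁻¹ = [[-6, -22, 40], [-4, -9, 19]] · [[-3, -5/2, 3/2], [-11/2, -5, 5/2], [-7/2, -3, 3/2]] = [[-1, 5, -4], [-5, -2, 0]].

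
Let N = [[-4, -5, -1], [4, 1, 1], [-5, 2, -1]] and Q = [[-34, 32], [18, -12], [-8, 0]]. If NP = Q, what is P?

N is on the left of P, so left-multiply by N⁻¹: P = N⁻¹Q.
det N = 4; the adjugate gives N⁻¹ = [[-3/4, -7/4, -1], [-1/4, -1/4, 0], [13/4, 33/4, 4]].
P = N⁻¹Q = [[-3/4, -7/4, -1], [-1/4, -1/4, 0], [13/4, 33/4, 4]] · [[-34, 32], [18, -12], [-8, 0]] = [[2, -3], [4, -5], [6, 5]].

P = [[2, -3], [4, -5], [6, 5]]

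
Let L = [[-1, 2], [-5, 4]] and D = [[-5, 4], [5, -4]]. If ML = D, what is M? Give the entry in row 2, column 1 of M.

Right-multiplying both sides by L⁻¹ gives M = DL⁻¹.
det L = 6; the adjugate gives L⁻¹ = [[2/3, -1/3], [5/6, -1/6]].
M = DL⁻¹ = [[-5, 4], [5, -4]] · [[2/3, -1/3], [5/6, -1/6]] = [[0, 1], [0, -1]].

0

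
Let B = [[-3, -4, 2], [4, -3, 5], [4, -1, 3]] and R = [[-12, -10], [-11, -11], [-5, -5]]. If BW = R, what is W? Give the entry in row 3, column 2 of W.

-1

Since B multiplies W on the left, W = B⁻¹R.
det B = -4, so B⁻¹ = [[1, -5/2, 7/2], [-2, 17/4, -23/4], [-2, 19/4, -25/4]].
W = B⁻¹R = [[1, -5/2, 7/2], [-2, 17/4, -23/4], [-2, 19/4, -25/4]] · [[-12, -10], [-11, -11], [-5, -5]] = [[-2, 0], [6, 2], [3, -1]].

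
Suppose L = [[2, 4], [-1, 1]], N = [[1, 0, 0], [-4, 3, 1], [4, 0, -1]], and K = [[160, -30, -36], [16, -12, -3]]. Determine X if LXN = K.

Left-multiply by L⁻¹ and right-multiply by N⁻¹: X = L⁻¹KN⁻¹.
det L = 6, so L⁻¹ = [[1/6, -2/3], [1/6, 1/3]].
det N = -3; the adjugate gives N⁻¹ = [[1, 0, 0], [0, 1/3, 1/3], [4, 0, -1]].
L⁻¹K = [[16, 3, -4], [32, -9, -7]].
X = (L⁻¹K)N⁻¹ = [[0, 1, 5], [4, -3, 4]].

X = [[0, 1, 5], [4, -3, 4]]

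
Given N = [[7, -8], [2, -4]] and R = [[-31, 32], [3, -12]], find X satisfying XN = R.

Right-multiplying both sides by N⁻¹ gives X = RN⁻¹.
det N = -12; the adjugate gives N⁻¹ = [[1/3, -2/3], [1/6, -7/12]].
X = RN⁻¹ = [[-31, 32], [3, -12]] · [[1/3, -2/3], [1/6, -7/12]] = [[-5, 2], [-1, 5]].

X = [[-5, 2], [-1, 5]]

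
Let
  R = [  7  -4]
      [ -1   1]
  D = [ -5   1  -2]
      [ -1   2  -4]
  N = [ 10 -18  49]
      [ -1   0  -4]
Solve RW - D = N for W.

RW = N + D = [[5, -17, 47], [-2, 2, -8]].
R is on the left of W, so left-multiply by R⁻¹: W = R⁻¹(N + D).
R has determinant 3; R⁻¹ = [[1/3, 4/3], [1/3, 7/3]].
W = R⁻¹(N + D) = [[-1, -3, 5], [-3, -1, -3]].

W = [[-1, -3, 5], [-3, -1, -3]]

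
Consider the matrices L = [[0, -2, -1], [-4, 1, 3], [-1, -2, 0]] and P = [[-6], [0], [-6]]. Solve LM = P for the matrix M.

L is on the left of M, so left-multiply by L⁻¹: M = L⁻¹P.
L has determinant -3; L⁻¹ = [[-2, -2/3, 5/3], [1, 1/3, -4/3], [-3, -2/3, 8/3]].
M = L⁻¹P = [[-2, -2/3, 5/3], [1, 1/3, -4/3], [-3, -2/3, 8/3]] · [[-6], [0], [-6]] = [[2], [2], [2]].

M = [[2], [2], [2]]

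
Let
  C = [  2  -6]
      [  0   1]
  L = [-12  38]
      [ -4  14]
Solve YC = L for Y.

Y = [[-6, 2], [-2, 2]]

C is on the right of Y, so right-multiply by C⁻¹: Y = LC⁻¹.
det C = 2; the adjugate gives C⁻¹ = [[1/2, 3], [0, 1]].
Y = LC⁻¹ = [[-12, 38], [-4, 14]] · [[1/2, 3], [0, 1]] = [[-6, 2], [-2, 2]].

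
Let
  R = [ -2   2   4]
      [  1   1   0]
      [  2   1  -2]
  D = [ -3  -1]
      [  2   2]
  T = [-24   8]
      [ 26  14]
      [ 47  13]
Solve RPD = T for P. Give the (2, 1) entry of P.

-3

Isolating P: multiply by R⁻¹ from the left and D⁻¹ from the right, so P = R⁻¹TD⁻¹.
det R = 4; the adjugate gives R⁻¹ = [[-1/2, 2, -1], [1/2, -1, 1], [-1/4, 3/2, -1]].
det D = -4; the adjugate gives D⁻¹ = [[-1/2, -1/4], [1/2, 3/4]].
R⁻¹T = [[17, 11], [9, 3], [-2, 6]].
P = (R⁻¹T)D⁻¹ = [[-3, 4], [-3, 0], [4, 5]].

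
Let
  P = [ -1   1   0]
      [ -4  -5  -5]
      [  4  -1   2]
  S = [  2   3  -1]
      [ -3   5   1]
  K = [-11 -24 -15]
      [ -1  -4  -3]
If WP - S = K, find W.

W = [[1, 4, 2], [0, 0, -1]]

WP = K + S = [[-9, -21, -16], [-4, 1, -2]].
Since P sits to the right of W, W = (K + S)P⁻¹.
det P = 3; the adjugate gives P⁻¹ = [[-5, -2/3, -5/3], [-4, -2/3, -5/3], [8, 1, 3]].
W = (K + S)P⁻¹ = [[1, 4, 2], [0, 0, -1]].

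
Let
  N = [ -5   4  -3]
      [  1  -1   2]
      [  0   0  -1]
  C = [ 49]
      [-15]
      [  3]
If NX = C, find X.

Since N multiplies X on the left, X = N⁻¹C.
det N = -1, so N⁻¹ = [[-1, -4, -5], [-1, -5, -7], [0, 0, -1]].
X = N⁻¹C = [[-1, -4, -5], [-1, -5, -7], [0, 0, -1]] · [[49], [-15], [3]] = [[-4], [5], [-3]].

X = [[-4], [5], [-3]]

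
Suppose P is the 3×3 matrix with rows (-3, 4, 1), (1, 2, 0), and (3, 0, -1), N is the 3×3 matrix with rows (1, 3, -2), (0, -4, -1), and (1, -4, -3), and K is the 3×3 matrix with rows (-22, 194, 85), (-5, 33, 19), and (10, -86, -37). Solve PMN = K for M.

Isolating M: multiply by P⁻¹ from the left and N⁻¹ from the right, so M = P⁻¹KN⁻¹.
det P = 4; the adjugate gives P⁻¹ = [[-1/2, 1, -1/2], [1/4, 0, 1/4], [-3/2, 3, -5/2]].
det N = -3; the adjugate gives N⁻¹ = [[-8/3, -17/3, 11/3], [1/3, 1/3, -1/3], [-4/3, -7/3, 4/3]].
P⁻¹K = [[1, -21, -5], [-3, 27, 12], [-7, 23, 22]].
M = (P⁻¹K)N⁻¹ = [[-3, -1, 4], [1, -2, -4], [-3, -4, -4]].

M = [[-3, -1, 4], [1, -2, -4], [-3, -4, -4]]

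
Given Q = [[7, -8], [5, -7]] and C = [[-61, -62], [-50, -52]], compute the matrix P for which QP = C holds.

P = [[-3, -2], [5, 6]]

Since Q multiplies P on the left, P = Q⁻¹C.
det Q = -9; the adjugate gives Q⁻¹ = [[7/9, -8/9], [5/9, -7/9]].
P = Q⁻¹C = [[7/9, -8/9], [5/9, -7/9]] · [[-61, -62], [-50, -52]] = [[-3, -2], [5, 6]].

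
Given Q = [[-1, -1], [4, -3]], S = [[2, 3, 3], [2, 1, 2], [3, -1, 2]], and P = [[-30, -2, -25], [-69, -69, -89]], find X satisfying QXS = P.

X = Q⁻¹PS⁻¹ (apply Q⁻¹ on the left and S⁻¹ on the right).
Q has determinant 7; Q⁻¹ = [[-3/7, 1/7], [-4/7, -1/7]].
S has determinant -1; S⁻¹ = [[-4, 9, -3], [-2, 5, -2], [5, -11, 4]].
Q⁻¹P = [[3, -9, -2], [27, 11, 27]].
X = (Q⁻¹P)S⁻¹ = [[-4, 4, 1], [5, 1, 5]].

X = [[-4, 4, 1], [5, 1, 5]]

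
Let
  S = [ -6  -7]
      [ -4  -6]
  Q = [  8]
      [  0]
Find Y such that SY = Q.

S is on the left of Y, so left-multiply by S⁻¹: Y = S⁻¹Q.
det S = 8, so S⁻¹ = [[-3/4, 7/8], [1/2, -3/4]].
Y = S⁻¹Q = [[-3/4, 7/8], [1/2, -3/4]] · [[8], [0]] = [[-6], [4]].

Y = [[-6], [4]]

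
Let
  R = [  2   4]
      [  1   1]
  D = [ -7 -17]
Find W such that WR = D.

Since R sits to the right of W, W = DR⁻¹.
det R = -2; the adjugate gives R⁻¹ = [[-1/2, 2], [1/2, -1]].
W = DR⁻¹ = [[-7, -17]] · [[-1/2, 2], [1/2, -1]] = [[-5, 3]].

W = [[-5, 3]]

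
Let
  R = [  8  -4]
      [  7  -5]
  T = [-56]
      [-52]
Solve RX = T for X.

Left-multiplying both sides by R⁻¹ gives X = R⁻¹T.
det R = -12; the adjugate gives R⁻¹ = [[5/12, -1/3], [7/12, -2/3]].
X = R⁻¹T = [[5/12, -1/3], [7/12, -2/3]] · [[-56], [-52]] = [[-6], [2]].

X = [[-6], [2]]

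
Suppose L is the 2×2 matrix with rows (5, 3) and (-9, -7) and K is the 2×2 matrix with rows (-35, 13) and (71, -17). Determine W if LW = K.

L is on the left of W, so left-multiply by L⁻¹: W = L⁻¹K.
det L = -8; the adjugate gives L⁻¹ = [[7/8, 3/8], [-9/8, -5/8]].
W = L⁻¹K = [[7/8, 3/8], [-9/8, -5/8]] · [[-35, 13], [71, -17]] = [[-4, 5], [-5, -4]].

W = [[-4, 5], [-5, -4]]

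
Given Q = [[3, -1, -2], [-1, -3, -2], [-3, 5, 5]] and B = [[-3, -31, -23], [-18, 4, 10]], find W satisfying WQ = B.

Since Q sits to the right of W, W = BQ⁻¹.
Q has determinant 2; Q⁻¹ = [[-5/2, -5/2, -2], [11/2, 9/2, 4], [-7, -6, -5]].
W = BQ⁻¹ = [[-3, -31, -23], [-18, 4, 10]] · [[-5/2, -5/2, -2], [11/2, 9/2, 4], [-7, -6, -5]] = [[-2, 6, -3], [-3, 3, 2]].

W = [[-2, 6, -3], [-3, 3, 2]]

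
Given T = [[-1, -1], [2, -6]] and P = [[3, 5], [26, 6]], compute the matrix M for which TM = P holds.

M = [[1, -3], [-4, -2]]

Since T multiplies M on the left, M = T⁻¹P.
det T = 8, so T⁻¹ = [[-3/4, 1/8], [-1/4, -1/8]].
M = T⁻¹P = [[-3/4, 1/8], [-1/4, -1/8]] · [[3, 5], [26, 6]] = [[1, -3], [-4, -2]].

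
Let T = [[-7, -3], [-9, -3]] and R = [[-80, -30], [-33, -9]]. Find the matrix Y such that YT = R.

Y = [[5, 5], [-3, 6]]

Right-multiplying both sides by T⁻¹ gives Y = RT⁻¹.
det T = -6, so T⁻¹ = [[1/2, -1/2], [-3/2, 7/6]].
Y = RT⁻¹ = [[-80, -30], [-33, -9]] · [[1/2, -1/2], [-3/2, 7/6]] = [[5, 5], [-3, 6]].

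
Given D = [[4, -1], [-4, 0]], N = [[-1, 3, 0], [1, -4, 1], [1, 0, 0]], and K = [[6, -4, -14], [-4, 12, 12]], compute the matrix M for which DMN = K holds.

M = D⁻¹KN⁻¹ (apply D⁻¹ on the left and N⁻¹ on the right).
det D = -4; the adjugate gives D⁻¹ = [[0, -1/4], [-1, -1]].
det N = 3; the adjugate gives N⁻¹ = [[0, 0, 1], [1/3, 0, 1/3], [4/3, 1, 1/3]].
D⁻¹K = [[1, -3, -3], [-2, -8, 2]].
M = (D⁻¹K)N⁻¹ = [[-5, -3, -1], [0, 2, -4]].

M = [[-5, -3, -1], [0, 2, -4]]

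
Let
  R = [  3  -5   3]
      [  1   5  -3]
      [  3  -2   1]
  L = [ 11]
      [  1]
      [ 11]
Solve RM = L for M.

Since R multiplies M on the left, M = R⁻¹L.
R has determinant -4; R⁻¹ = [[1/4, 1/4, 0], [5/2, 3/2, -3], [17/4, 9/4, -5]].
M = R⁻¹L = [[1/4, 1/4, 0], [5/2, 3/2, -3], [17/4, 9/4, -5]] · [[11], [1], [11]] = [[3], [-4], [-6]].

M = [[3], [-4], [-6]]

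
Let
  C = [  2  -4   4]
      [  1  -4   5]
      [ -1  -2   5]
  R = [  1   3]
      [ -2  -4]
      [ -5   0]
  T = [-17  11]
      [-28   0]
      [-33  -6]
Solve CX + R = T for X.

X = [[5, 2], [4, -3], [-3, -2]]

CX = T − R = [[-18, 8], [-26, 4], [-28, -6]].
Left-multiplying both sides by C⁻¹ gives X = C⁻¹(T − R).
det C = -4; the adjugate gives C⁻¹ = [[5/2, -3, 1], [5/2, -7/2, 3/2], [3/2, -2, 1]].
X = C⁻¹(T − R) = [[5, 2], [4, -3], [-3, -2]].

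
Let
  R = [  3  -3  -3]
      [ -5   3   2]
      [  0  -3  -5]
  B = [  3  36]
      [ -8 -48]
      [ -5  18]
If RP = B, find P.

P = [[2, 6], [0, -6], [1, 0]]

Since R multiplies P on the left, P = R⁻¹B.
R has determinant 3; R⁻¹ = [[-3, -2, 1], [-25/3, -5, 3], [5, 3, -2]].
P = R⁻¹B = [[-3, -2, 1], [-25/3, -5, 3], [5, 3, -2]] · [[3, 36], [-8, -48], [-5, 18]] = [[2, 6], [0, -6], [1, 0]].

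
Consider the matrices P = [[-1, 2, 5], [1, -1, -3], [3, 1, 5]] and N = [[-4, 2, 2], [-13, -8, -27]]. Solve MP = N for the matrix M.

M = [[2, 1, -1], [-5, -6, -4]]

Since P sits to the right of M, M = NP⁻¹.
det P = -6, so P⁻¹ = [[1/3, 5/6, 1/6], [7/3, 10/3, -1/3], [-2/3, -7/6, 1/6]].
M = NP⁻¹ = [[-4, 2, 2], [-13, -8, -27]] · [[1/3, 5/6, 1/6], [7/3, 10/3, -1/3], [-2/3, -7/6, 1/6]] = [[2, 1, -1], [-5, -6, -4]].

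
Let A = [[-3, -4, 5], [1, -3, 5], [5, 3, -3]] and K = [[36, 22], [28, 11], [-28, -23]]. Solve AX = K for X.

X = [[-2, -4], [0, 5], [6, 6]]

Left-multiplying both sides by A⁻¹ gives X = A⁻¹K.
A has determinant -4; A⁻¹ = [[3/2, -3/4, 5/4], [-7, 4, -5], [-9/2, 11/4, -13/4]].
X = A⁻¹K = [[3/2, -3/4, 5/4], [-7, 4, -5], [-9/2, 11/4, -13/4]] · [[36, 22], [28, 11], [-28, -23]] = [[-2, -4], [0, 5], [6, 6]].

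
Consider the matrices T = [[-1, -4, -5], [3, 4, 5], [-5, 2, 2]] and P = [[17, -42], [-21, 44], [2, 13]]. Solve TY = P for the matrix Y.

Y = [[-2, 1], [-5, 4], [1, 5]]

Since T multiplies Y on the left, Y = T⁻¹P.
det T = -4, so T⁻¹ = [[1/2, 1/2, 0], [31/4, 27/4, 5/2], [-13/2, -11/2, -2]].
Y = T⁻¹P = [[1/2, 1/2, 0], [31/4, 27/4, 5/2], [-13/2, -11/2, -2]] · [[17, -42], [-21, 44], [2, 13]] = [[-2, 1], [-5, 4], [1, 5]].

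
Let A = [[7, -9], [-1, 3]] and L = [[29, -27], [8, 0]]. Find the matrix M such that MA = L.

Since A sits to the right of M, M = LA⁻¹.
det A = 12; the adjugate gives A⁻¹ = [[1/4, 3/4], [1/12, 7/12]].
M = LA⁻¹ = [[29, -27], [8, 0]] · [[1/4, 3/4], [1/12, 7/12]] = [[5, 6], [2, 6]].

M = [[5, 6], [2, 6]]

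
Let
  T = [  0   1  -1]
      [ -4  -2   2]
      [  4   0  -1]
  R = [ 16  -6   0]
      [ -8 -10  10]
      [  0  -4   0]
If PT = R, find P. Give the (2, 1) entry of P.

Right-multiplying both sides by T⁻¹ gives P = RT⁻¹.
T has determinant -4; T⁻¹ = [[-1/2, -1/4, 0], [-1, -1, -1], [-2, -1, -1]].
P = RT⁻¹ = [[16, -6, 0], [-8, -10, 10], [0, -4, 0]] · [[-1/2, -1/4, 0], [-1, -1, -1], [-2, -1, -1]] = [[-2, 2, 6], [-6, 2, 0], [4, 4, 4]].

-6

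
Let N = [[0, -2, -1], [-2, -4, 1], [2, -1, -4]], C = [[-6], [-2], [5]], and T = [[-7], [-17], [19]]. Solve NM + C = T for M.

M = [[2], [2], [-3]]

NM = T − C = [[-1], [-15], [14]].
Left-multiplying both sides by N⁻¹ gives M = N⁻¹(T − C).
det N = 2; the adjugate gives N⁻¹ = [[17/2, -7/2, -3], [-3, 1, 1], [5, -2, -2]].
M = N⁻¹(T − C) = [[2], [2], [-3]].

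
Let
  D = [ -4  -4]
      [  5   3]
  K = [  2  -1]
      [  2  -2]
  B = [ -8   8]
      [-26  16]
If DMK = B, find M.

M = [[-5, -3], [5, 4]]

M = D⁻¹BK⁻¹ (apply D⁻¹ on the left and K⁻¹ on the right).
det D = 8; the adjugate gives D⁻¹ = [[3/8, 1/2], [-5/8, -1/2]].
K has determinant -2; K⁻¹ = [[1, -1/2], [1, -1]].
D⁻¹B = [[-16, 11], [18, -13]].
M = (D⁻¹B)K⁻¹ = [[-5, -3], [5, 4]].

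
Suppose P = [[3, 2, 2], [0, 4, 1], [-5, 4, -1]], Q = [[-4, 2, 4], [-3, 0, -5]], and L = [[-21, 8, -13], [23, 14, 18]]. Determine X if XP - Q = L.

X = [[-5, 3, 2], [5, 2, -1]]

XP = L + Q = [[-25, 10, -9], [20, 14, 13]].
Right-multiplying both sides by P⁻¹ gives X = (L + Q)P⁻¹.
det P = 6; the adjugate gives P⁻¹ = [[-4/3, 5/3, -1], [-5/6, 7/6, -1/2], [10/3, -11/3, 2]].
X = (L + Q)P⁻¹ = [[-5, 3, 2], [5, 2, -1]].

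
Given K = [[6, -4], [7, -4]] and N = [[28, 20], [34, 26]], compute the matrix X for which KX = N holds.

Since K multiplies X on the left, X = K⁻¹N.
K has determinant 4; K⁻¹ = [[-1, 1], [-7/4, 3/2]].
X = K⁻¹N = [[-1, 1], [-7/4, 3/2]] · [[28, 20], [34, 26]] = [[6, 6], [2, 4]].

X = [[6, 6], [2, 4]]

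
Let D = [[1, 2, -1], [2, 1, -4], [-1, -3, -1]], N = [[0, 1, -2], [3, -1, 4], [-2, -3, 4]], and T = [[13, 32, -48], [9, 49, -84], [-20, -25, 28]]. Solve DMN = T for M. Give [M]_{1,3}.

Isolating M: multiply by D⁻¹ from the left and N⁻¹ from the right, so M = D⁻¹TN⁻¹.
det D = 4; the adjugate gives D⁻¹ = [[-13/4, 5/4, -7/4], [3/2, -1/2, 1/2], [-5/4, 1/4, -3/4]].
det N = 2; the adjugate gives N⁻¹ = [[4, 1, 1], [-10, -2, -3], [-11/2, -1, -3/2]].
D⁻¹T = [[4, 1, 2], [5, 11, -16], [1, -9, 18]].
M = (D⁻¹T)N⁻¹ = [[-5, 0, -2], [-2, -1, -4], [-5, 1, 1]].

-2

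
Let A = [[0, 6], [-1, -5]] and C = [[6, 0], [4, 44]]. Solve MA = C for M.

Since A sits to the right of M, M = CA⁻¹.
det A = 6, so A⁻¹ = [[-5/6, -1], [1/6, 0]].
M = CA⁻¹ = [[6, 0], [4, 44]] · [[-5/6, -1], [1/6, 0]] = [[-5, -6], [4, -4]].

M = [[-5, -6], [4, -4]]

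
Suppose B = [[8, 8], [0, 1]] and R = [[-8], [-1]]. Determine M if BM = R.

B is on the left of M, so left-multiply by B⁻¹: M = B⁻¹R.
det B = 8, so B⁻¹ = [[1/8, -1], [0, 1]].
M = B⁻¹R = [[1/8, -1], [0, 1]] · [[-8], [-1]] = [[0], [-1]].

M = [[0], [-1]]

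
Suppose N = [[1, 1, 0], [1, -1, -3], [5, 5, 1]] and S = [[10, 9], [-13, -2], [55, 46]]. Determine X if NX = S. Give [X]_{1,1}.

6

N is on the left of X, so left-multiply by N⁻¹: X = N⁻¹S.
N has determinant -2; N⁻¹ = [[-7, 1/2, 3/2], [8, -1/2, -3/2], [-5, 0, 1]].
X = N⁻¹S = [[-7, 1/2, 3/2], [8, -1/2, -3/2], [-5, 0, 1]] · [[10, 9], [-13, -2], [55, 46]] = [[6, 5], [4, 4], [5, 1]].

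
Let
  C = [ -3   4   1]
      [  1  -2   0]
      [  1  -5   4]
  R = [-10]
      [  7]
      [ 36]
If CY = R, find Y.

C is on the left of Y, so left-multiply by C⁻¹: Y = C⁻¹R.
C has determinant 5; C⁻¹ = [[-8/5, -21/5, 2/5], [-4/5, -13/5, 1/5], [-3/5, -11/5, 2/5]].
Y = C⁻¹R = [[-8/5, -21/5, 2/5], [-4/5, -13/5, 1/5], [-3/5, -11/5, 2/5]] · [[-10], [7], [36]] = [[1], [-3], [5]].

Y = [[1], [-3], [5]]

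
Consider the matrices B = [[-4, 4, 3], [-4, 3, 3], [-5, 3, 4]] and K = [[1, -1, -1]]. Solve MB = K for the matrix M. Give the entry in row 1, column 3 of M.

B is on the right of M, so right-multiply by B⁻¹: M = KB⁻¹.
det B = 1; the adjugate gives B⁻¹ = [[3, -7, 3], [1, -1, 0], [3, -8, 4]].
M = KB⁻¹ = [[1, -1, -1]] · [[3, -7, 3], [1, -1, 0], [3, -8, 4]] = [[-1, 2, -1]].

-1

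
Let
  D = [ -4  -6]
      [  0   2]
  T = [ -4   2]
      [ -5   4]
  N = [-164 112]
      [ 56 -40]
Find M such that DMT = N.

Left-multiply by D⁻¹ and right-multiply by T⁻¹: M = D⁻¹NT⁻¹.
det D = -8; the adjugate gives D⁻¹ = [[-1/4, -3/4], [0, 1/2]].
det T = -6, so T⁻¹ = [[-2/3, 1/3], [-5/6, 2/3]].
D⁻¹N = [[-1, 2], [28, -20]].
M = (D⁻¹N)T⁻¹ = [[-1, 1], [-2, -4]].

M = [[-1, 1], [-2, -4]]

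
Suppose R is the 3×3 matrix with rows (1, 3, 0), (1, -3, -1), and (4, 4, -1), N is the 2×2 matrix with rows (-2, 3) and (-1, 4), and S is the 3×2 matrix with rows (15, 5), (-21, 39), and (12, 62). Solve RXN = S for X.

X = [[-1, 5], [-4, 2], [2, -4]]

X = R⁻¹SN⁻¹ (apply R⁻¹ on the left and N⁻¹ on the right).
det R = -2, so R⁻¹ = [[-7/2, -3/2, 3/2], [3/2, 1/2, -1/2], [-8, -4, 3]].
det N = -5; the adjugate gives N⁻¹ = [[-4/5, 3/5], [-1/5, 2/5]].
R⁻¹S = [[-3, 17], [6, -4], [0, -10]].
X = (R⁻¹S)N⁻¹ = [[-1, 5], [-4, 2], [2, -4]].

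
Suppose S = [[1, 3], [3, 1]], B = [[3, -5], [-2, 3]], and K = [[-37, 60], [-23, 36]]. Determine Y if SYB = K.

Isolating Y: multiply by S⁻¹ from the left and B⁻¹ from the right, so Y = S⁻¹KB⁻¹.
det S = -8; the adjugate gives S⁻¹ = [[-1/8, 3/8], [3/8, -1/8]].
det B = -1, so B⁻¹ = [[-3, -5], [-2, -3]].
S⁻¹K = [[-4, 6], [-11, 18]].
Y = (S⁻¹K)B⁻¹ = [[0, 2], [-3, 1]].

Y = [[0, 2], [-3, 1]]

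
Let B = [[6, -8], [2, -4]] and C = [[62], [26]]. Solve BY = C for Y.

Since B multiplies Y on the left, Y = B⁻¹C.
det B = -8, so B⁻¹ = [[1/2, -1], [1/4, -3/4]].
Y = B⁻¹C = [[1/2, -1], [1/4, -3/4]] · [[62], [26]] = [[5], [-4]].

Y = [[5], [-4]]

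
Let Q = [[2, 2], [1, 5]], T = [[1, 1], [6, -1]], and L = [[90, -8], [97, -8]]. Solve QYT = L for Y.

Left-multiply by Q⁻¹ and right-multiply by T⁻¹: Y = Q⁻¹LT⁻¹.
det Q = 8; the adjugate gives Q⁻¹ = [[5/8, -1/4], [-1/8, 1/4]].
det T = -7, so T⁻¹ = [[1/7, 1/7], [6/7, -1/7]].
Q⁻¹L = [[32, -3], [13, -1]].
Y = (Q⁻¹L)T⁻¹ = [[2, 5], [1, 2]].

Y = [[2, 5], [1, 2]]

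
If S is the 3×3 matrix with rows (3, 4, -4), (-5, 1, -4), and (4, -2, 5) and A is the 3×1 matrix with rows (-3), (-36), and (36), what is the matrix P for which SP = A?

Since S multiplies P on the left, P = S⁻¹A.
det S = 3; the adjugate gives S⁻¹ = [[-1, -4, -4], [3, 31/3, 32/3], [2, 22/3, 23/3]].
P = S⁻¹A = [[-1, -4, -4], [3, 31/3, 32/3], [2, 22/3, 23/3]] · [[-3], [-36], [36]] = [[3], [3], [6]].

P = [[3], [3], [6]]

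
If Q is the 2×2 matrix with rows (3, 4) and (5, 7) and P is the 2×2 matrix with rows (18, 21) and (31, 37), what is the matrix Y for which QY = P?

Since Q multiplies Y on the left, Y = Q⁻¹P.
det Q = 1; the adjugate gives Q⁻¹ = [[7, -4], [-5, 3]].
Y = Q⁻¹P = [[7, -4], [-5, 3]] · [[18, 21], [31, 37]] = [[2, -1], [3, 6]].

Y = [[2, -1], [3, 6]]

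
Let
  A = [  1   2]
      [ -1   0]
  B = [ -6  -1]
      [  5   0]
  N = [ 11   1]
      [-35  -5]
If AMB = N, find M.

M = [[-5, 1], [2, 0]]

Left-multiply by A⁻¹ and right-multiply by B⁻¹: M = A⁻¹NB⁻¹.
det A = 2, so A⁻¹ = [[0, -1], [1/2, 1/2]].
B has determinant 5; B⁻¹ = [[0, 1/5], [-1, -6/5]].
A⁻¹N = [[35, 5], [-12, -2]].
M = (A⁻¹N)B⁻¹ = [[-5, 1], [2, 0]].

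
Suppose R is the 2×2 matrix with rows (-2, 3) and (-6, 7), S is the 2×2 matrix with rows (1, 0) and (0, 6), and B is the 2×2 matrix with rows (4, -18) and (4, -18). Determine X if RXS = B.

X = [[4, -3], [4, -3]]

Isolating X: multiply by R⁻¹ from the left and S⁻¹ from the right, so X = R⁻¹BS⁻¹.
det R = 4, so R⁻¹ = [[7/4, -3/4], [3/2, -1/2]].
det S = 6, so S⁻¹ = [[1, 0], [0, 1/6]].
R⁻¹B = [[4, -18], [4, -18]].
X = (R⁻¹B)S⁻¹ = [[4, -3], [4, -3]].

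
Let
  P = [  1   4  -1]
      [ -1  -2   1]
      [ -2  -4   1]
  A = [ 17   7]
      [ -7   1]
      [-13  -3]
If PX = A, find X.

X = [[-4, -4], [5, 4], [-1, 5]]

Left-multiplying both sides by P⁻¹ gives X = P⁻¹A.
det P = -2, so P⁻¹ = [[-1, 0, -1], [1/2, 1/2, 0], [0, 2, -1]].
X = P⁻¹A = [[-1, 0, -1], [1/2, 1/2, 0], [0, 2, -1]] · [[17, 7], [-7, 1], [-13, -3]] = [[-4, -4], [5, 4], [-1, 5]].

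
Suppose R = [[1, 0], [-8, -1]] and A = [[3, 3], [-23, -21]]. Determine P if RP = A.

P = [[3, 3], [-1, -3]]

Since R multiplies P on the left, P = R⁻¹A.
det R = -1; the adjugate gives R⁻¹ = [[1, 0], [-8, -1]].
P = R⁻¹A = [[1, 0], [-8, -1]] · [[3, 3], [-23, -21]] = [[3, 3], [-1, -3]].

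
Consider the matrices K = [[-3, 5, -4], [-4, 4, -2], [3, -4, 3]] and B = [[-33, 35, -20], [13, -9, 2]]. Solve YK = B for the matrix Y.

Since K sits to the right of Y, Y = BK⁻¹.
K has determinant 2; K⁻¹ = [[2, 1/2, 3], [3, 3/2, 5], [2, 3/2, 4]].
Y = BK⁻¹ = [[-33, 35, -20], [13, -9, 2]] · [[2, 1/2, 3], [3, 3/2, 5], [2, 3/2, 4]] = [[-1, 6, -4], [3, -4, 2]].

Y = [[-1, 6, -4], [3, -4, 2]]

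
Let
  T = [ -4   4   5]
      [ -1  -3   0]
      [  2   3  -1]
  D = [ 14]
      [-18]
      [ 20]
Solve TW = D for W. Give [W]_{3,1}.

-2

Left-multiplying both sides by T⁻¹ gives W = T⁻¹D.
det T = -1; the adjugate gives T⁻¹ = [[-3, -19, -15], [1, 6, 5], [-3, -20, -16]].
W = T⁻¹D = [[-3, -19, -15], [1, 6, 5], [-3, -20, -16]] · [[14], [-18], [20]] = [[0], [6], [-2]].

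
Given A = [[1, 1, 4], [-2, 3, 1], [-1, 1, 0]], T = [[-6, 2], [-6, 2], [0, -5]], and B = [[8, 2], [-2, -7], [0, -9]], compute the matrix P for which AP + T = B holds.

AP = B − T = [[14, 0], [4, -9], [0, -4]].
Left-multiplying both sides by A⁻¹ gives P = A⁻¹(B − T).
det A = 2; the adjugate gives A⁻¹ = [[-1/2, 2, -11/2], [-1/2, 2, -9/2], [1/2, -1, 5/2]].
P = A⁻¹(B − T) = [[1, 4], [1, 0], [3, -1]].

P = [[1, 4], [1, 0], [3, -1]]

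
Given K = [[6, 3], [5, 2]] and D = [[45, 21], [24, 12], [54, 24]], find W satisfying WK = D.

Since K sits to the right of W, W = DK⁻¹.
det K = -3, so K⁻¹ = [[-2/3, 1], [5/3, -2]].
W = DK⁻¹ = [[45, 21], [24, 12], [54, 24]] · [[-2/3, 1], [5/3, -2]] = [[5, 3], [4, 0], [4, 6]].

W = [[5, 3], [4, 0], [4, 6]]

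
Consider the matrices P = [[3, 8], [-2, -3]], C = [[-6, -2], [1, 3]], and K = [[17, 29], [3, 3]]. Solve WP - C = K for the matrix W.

WP = K + C = [[11, 27], [4, 6]].
Since P sits to the right of W, W = (K + C)P⁻¹.
det P = 7, so P⁻¹ = [[-3/7, -8/7], [2/7, 3/7]].
W = (K + C)P⁻¹ = [[3, -1], [0, -2]].

W = [[3, -1], [0, -2]]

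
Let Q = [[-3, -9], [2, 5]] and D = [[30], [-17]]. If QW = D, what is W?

Since Q multiplies W on the left, W = Q⁻¹D.
Q has determinant 3; Q⁻¹ = [[5/3, 3], [-2/3, -1]].
W = Q⁻¹D = [[5/3, 3], [-2/3, -1]] · [[30], [-17]] = [[-1], [-3]].

W = [[-1], [-3]]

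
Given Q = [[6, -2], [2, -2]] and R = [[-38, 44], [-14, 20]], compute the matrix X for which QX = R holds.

Since Q multiplies X on the left, X = Q⁻¹R.
det Q = -8, so Q⁻¹ = [[1/4, -1/4], [1/4, -3/4]].
X = Q⁻¹R = [[1/4, -1/4], [1/4, -3/4]] · [[-38, 44], [-14, 20]] = [[-6, 6], [1, -4]].

X = [[-6, 6], [1, -4]]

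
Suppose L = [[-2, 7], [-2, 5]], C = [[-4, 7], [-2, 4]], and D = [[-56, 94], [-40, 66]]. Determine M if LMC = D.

M = L⁻¹DC⁻¹ (apply L⁻¹ on the left and C⁻¹ on the right).
L has determinant 4; L⁻¹ = [[5/4, -7/4], [1/2, -1/2]].
det C = -2; the adjugate gives C⁻¹ = [[-2, 7/2], [-1, 2]].
L⁻¹D = [[0, 2], [-8, 14]].
M = (L⁻¹D)C⁻¹ = [[-2, 4], [2, 0]].

M = [[-2, 4], [2, 0]]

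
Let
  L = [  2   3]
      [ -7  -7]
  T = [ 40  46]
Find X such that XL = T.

X = [[6, -4]]

Right-multiplying both sides by L⁻¹ gives X = TL⁻¹.
det L = 7, so L⁻¹ = [[-1, -3/7], [1, 2/7]].
X = TL⁻¹ = [[40, 46]] · [[-1, -3/7], [1, 2/7]] = [[6, -4]].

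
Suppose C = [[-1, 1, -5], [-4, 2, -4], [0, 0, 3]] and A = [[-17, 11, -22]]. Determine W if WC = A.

Right-multiplying both sides by C⁻¹ gives W = AC⁻¹.
C has determinant 6; C⁻¹ = [[1, -1/2, 1], [2, -1/2, 8/3], [0, 0, 1/3]].
W = AC⁻¹ = [[-17, 11, -22]] · [[1, -1/2, 1], [2, -1/2, 8/3], [0, 0, 1/3]] = [[5, 3, 5]].

W = [[5, 3, 5]]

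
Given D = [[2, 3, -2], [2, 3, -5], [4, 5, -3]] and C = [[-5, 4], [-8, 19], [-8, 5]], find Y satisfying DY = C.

Since D multiplies Y on the left, Y = D⁻¹C.
det D = -6, so D⁻¹ = [[-8/3, 1/6, 3/2], [7/3, -1/3, -1], [1/3, -1/3, 0]].
Y = D⁻¹C = [[-8/3, 1/6, 3/2], [7/3, -1/3, -1], [1/3, -1/3, 0]] · [[-5, 4], [-8, 19], [-8, 5]] = [[0, 0], [-1, -2], [1, -5]].

Y = [[0, 0], [-1, -2], [1, -5]]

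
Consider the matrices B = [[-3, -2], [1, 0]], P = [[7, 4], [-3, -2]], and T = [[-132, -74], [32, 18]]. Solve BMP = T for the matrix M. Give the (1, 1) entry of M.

5

Left-multiply by B⁻¹ and right-multiply by P⁻¹: M = B⁻¹TP⁻¹.
det B = 2, so B⁻¹ = [[0, 1], [-1/2, -3/2]].
P has determinant -2; P⁻¹ = [[1, 2], [-3/2, -7/2]].
B⁻¹T = [[32, 18], [18, 10]].
M = (B⁻¹T)P⁻¹ = [[5, 1], [3, 1]].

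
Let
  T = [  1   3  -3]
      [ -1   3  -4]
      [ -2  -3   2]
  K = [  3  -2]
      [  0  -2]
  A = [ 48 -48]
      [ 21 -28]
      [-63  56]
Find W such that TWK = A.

W = T⁻¹AK⁻¹ (apply T⁻¹ on the left and K⁻¹ on the right).
T has determinant -3; T⁻¹ = [[2, -1, 1], [-10/3, 4/3, -7/3], [-3, 1, -2]].
det K = -6, so K⁻¹ = [[1/3, -1/3], [0, -1/2]].
T⁻¹A = [[12, -12], [15, -8], [3, 4]].
W = (T⁻¹A)K⁻¹ = [[4, 2], [5, -1], [1, -3]].

W = [[4, 2], [5, -1], [1, -3]]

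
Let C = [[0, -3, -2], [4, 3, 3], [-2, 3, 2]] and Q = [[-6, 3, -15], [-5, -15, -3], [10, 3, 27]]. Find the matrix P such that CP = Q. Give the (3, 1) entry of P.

Left-multiplying both sides by C⁻¹ gives P = C⁻¹Q.
det C = 6, so C⁻¹ = [[-1/2, 0, -1/2], [-7/3, -2/3, -4/3], [3, 1, 2]].
P = C⁻¹Q = [[-1/2, 0, -1/2], [-7/3, -2/3, -4/3], [3, 1, 2]] · [[-6, 3, -15], [-5, -15, -3], [10, 3, 27]] = [[-2, -3, -6], [4, -1, 1], [-3, 0, 6]].

-3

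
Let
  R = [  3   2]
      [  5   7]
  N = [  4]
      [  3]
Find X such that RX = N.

Left-multiplying both sides by R⁻¹ gives X = R⁻¹N.
R has determinant 11; R⁻¹ = [[7/11, -2/11], [-5/11, 3/11]].
X = R⁻¹N = [[7/11, -2/11], [-5/11, 3/11]] · [[4], [3]] = [[2], [-1]].

X = [[2], [-1]]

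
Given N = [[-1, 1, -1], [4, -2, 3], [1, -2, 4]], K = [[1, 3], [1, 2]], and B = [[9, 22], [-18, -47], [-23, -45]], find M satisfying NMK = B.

Isolating M: multiply by N⁻¹ from the left and K⁻¹ from the right, so M = N⁻¹BK⁻¹.
det N = -5, so N⁻¹ = [[2/5, 2/5, -1/5], [13/5, 3/5, 1/5], [6/5, 1/5, 2/5]].
det K = -1; the adjugate gives K⁻¹ = [[-2, 3], [1, -1]].
N⁻¹B = [[1, -1], [8, 20], [-2, -1]].
M = (N⁻¹B)K⁻¹ = [[-3, 4], [4, 4], [3, -5]].

M = [[-3, 4], [4, 4], [3, -5]]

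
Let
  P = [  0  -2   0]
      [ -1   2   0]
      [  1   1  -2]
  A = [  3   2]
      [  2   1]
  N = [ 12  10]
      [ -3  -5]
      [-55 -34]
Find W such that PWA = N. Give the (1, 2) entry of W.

-3

Isolating W: multiply by P⁻¹ from the left and A⁻¹ from the right, so W = P⁻¹NA⁻¹.
det P = 4, so P⁻¹ = [[-1, -1, 0], [-1/2, 0, 0], [-3/4, -1/2, -1/2]].
det A = -1; the adjugate gives A⁻¹ = [[-1, 2], [2, -3]].
P⁻¹N = [[-9, -5], [-6, -5], [20, 12]].
W = (P⁻¹N)A⁻¹ = [[-1, -3], [-4, 3], [4, 4]].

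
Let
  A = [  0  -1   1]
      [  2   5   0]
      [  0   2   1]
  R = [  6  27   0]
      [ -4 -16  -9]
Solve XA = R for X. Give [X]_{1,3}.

4

A is on the right of X, so right-multiply by A⁻¹: X = RA⁻¹.
det A = 6, so A⁻¹ = [[5/6, 1/2, -5/6], [-1/3, 0, 1/3], [2/3, 0, 1/3]].
X = RA⁻¹ = [[6, 27, 0], [-4, -16, -9]] · [[5/6, 1/2, -5/6], [-1/3, 0, 1/3], [2/3, 0, 1/3]] = [[-4, 3, 4], [-4, -2, -5]].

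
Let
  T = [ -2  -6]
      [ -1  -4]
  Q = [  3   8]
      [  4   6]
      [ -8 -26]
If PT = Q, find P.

P = [[-2, 1], [-5, 6], [3, 2]]

Since T sits to the right of P, P = QT⁻¹.
det T = 2; the adjugate gives T⁻¹ = [[-2, 3], [1/2, -1]].
P = QT⁻¹ = [[3, 8], [4, 6], [-8, -26]] · [[-2, 3], [1/2, -1]] = [[-2, 1], [-5, 6], [3, 2]].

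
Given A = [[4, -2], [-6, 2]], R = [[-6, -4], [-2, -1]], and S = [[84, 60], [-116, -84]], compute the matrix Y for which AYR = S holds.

Y = [[-4, 4], [1, 2]]

Y = A⁻¹SR⁻¹ (apply A⁻¹ on the left and R⁻¹ on the right).
A has determinant -4; A⁻¹ = [[-1/2, -1/2], [-3/2, -1]].
R has determinant -2; R⁻¹ = [[1/2, -2], [-1, 3]].
A⁻¹S = [[16, 12], [-10, -6]].
Y = (A⁻¹S)R⁻¹ = [[-4, 4], [1, 2]].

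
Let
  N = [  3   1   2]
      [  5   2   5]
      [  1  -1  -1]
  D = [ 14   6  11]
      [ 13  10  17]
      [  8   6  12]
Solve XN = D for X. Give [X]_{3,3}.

-2

N is on the right of X, so right-multiply by N⁻¹: X = DN⁻¹.
det N = 5, so N⁻¹ = [[3/5, -1/5, 1/5], [2, -1, -1], [-7/5, 4/5, 1/5]].
X = DN⁻¹ = [[14, 6, 11], [13, 10, 17], [8, 6, 12]] · [[3/5, -1/5, 1/5], [2, -1, -1], [-7/5, 4/5, 1/5]] = [[5, 0, -1], [4, 1, -4], [0, 2, -2]].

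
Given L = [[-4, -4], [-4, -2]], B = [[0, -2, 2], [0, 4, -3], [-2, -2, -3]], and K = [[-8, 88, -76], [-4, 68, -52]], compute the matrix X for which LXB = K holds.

Isolating X: multiply by L⁻¹ from the left and B⁻¹ from the right, so X = L⁻¹KB⁻¹.
det L = -8, so L⁻¹ = [[1/4, -1/2], [-1/2, 1/2]].
det B = 4, so B⁻¹ = [[-9/2, -5/2, -1/2], [3/2, 1, 0], [2, 1, 0]].
L⁻¹K = [[0, -12, 7], [2, -10, 12]].
X = (L⁻¹K)B⁻¹ = [[-4, -5, 0], [0, -3, -1]].

X = [[-4, -5, 0], [0, -3, -1]]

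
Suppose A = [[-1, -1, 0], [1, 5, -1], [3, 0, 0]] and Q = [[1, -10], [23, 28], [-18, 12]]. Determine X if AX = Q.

X = [[-6, 4], [5, 6], [-4, 6]]

A is on the left of X, so left-multiply by A⁻¹: X = A⁻¹Q.
det A = 3; the adjugate gives A⁻¹ = [[0, 0, 1/3], [-1, 0, -1/3], [-5, -1, -4/3]].
X = A⁻¹Q = [[0, 0, 1/3], [-1, 0, -1/3], [-5, -1, -4/3]] · [[1, -10], [23, 28], [-18, 12]] = [[-6, 4], [5, 6], [-4, 6]].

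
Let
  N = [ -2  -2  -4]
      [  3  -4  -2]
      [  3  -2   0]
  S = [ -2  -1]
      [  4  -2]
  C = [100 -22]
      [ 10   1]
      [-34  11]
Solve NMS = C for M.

M = N⁻¹CS⁻¹ (apply N⁻¹ on the left and S⁻¹ on the right).
N has determinant -4; N⁻¹ = [[1, -2, 3], [3/2, -3, 4], [-3/2, 5/2, -7/2]].
det S = 8; the adjugate gives S⁻¹ = [[-1/4, 1/8], [-1/2, -1/4]].
N⁻¹C = [[-22, 9], [-16, 8], [-6, -3]].
M = (N⁻¹C)S⁻¹ = [[1, -5], [0, -4], [3, 0]].

M = [[1, -5], [0, -4], [3, 0]]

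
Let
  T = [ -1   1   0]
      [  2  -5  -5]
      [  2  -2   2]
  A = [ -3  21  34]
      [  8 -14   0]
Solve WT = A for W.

Right-multiplying both sides by T⁻¹ gives W = AT⁻¹.
T has determinant 6; T⁻¹ = [[-10/3, -1/3, -5/6], [-7/3, -1/3, -5/6], [1, 0, 1/2]].
W = AT⁻¹ = [[-3, 21, 34], [8, -14, 0]] · [[-10/3, -1/3, -5/6], [-7/3, -1/3, -5/6], [1, 0, 1/2]] = [[-5, -6, 2], [6, 2, 5]].

W = [[-5, -6, 2], [6, 2, 5]]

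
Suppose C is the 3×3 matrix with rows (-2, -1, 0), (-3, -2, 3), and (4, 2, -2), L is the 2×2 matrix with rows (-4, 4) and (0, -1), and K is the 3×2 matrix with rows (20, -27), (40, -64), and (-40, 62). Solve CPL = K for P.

P = [[0, -2], [5, -3], [0, 4]]

Left-multiply by C⁻¹ and right-multiply by L⁻¹: P = C⁻¹KL⁻¹.
C has determinant -2; C⁻¹ = [[1, 1, 3/2], [-3, -2, -3], [-1, 0, -1/2]].
det L = 4; the adjugate gives L⁻¹ = [[-1/4, -1], [0, -1]].
C⁻¹K = [[0, 2], [-20, 23], [0, -4]].
P = (C⁻¹K)L⁻¹ = [[0, -2], [5, -3], [0, 4]].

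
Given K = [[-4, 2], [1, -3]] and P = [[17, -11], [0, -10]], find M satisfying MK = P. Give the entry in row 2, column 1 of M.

Right-multiplying both sides by K⁻¹ gives M = PK⁻¹.
K has determinant 10; K⁻¹ = [[-3/10, -1/5], [-1/10, -2/5]].
M = PK⁻¹ = [[17, -11], [0, -10]] · [[-3/10, -1/5], [-1/10, -2/5]] = [[-4, 1], [1, 4]].

1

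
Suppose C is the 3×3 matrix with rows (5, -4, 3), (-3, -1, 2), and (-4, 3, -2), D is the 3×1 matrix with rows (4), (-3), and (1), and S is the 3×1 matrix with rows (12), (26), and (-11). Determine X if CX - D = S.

X = [[-3], [-4], [5]]

CX = S + D = [[16], [23], [-10]].
C is on the left of X, so left-multiply by C⁻¹: X = C⁻¹(S + D).
det C = -3; the adjugate gives C⁻¹ = [[4/3, -1/3, 5/3], [14/3, -2/3, 19/3], [13/3, -1/3, 17/3]].
X = C⁻¹(S + D) = [[-3], [-4], [5]].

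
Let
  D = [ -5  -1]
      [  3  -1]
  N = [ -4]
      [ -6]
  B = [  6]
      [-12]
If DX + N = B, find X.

X = [[-2], [0]]

DX = B − N = [[10], [-6]].
D is on the left of X, so left-multiply by D⁻¹: X = D⁻¹(B − N).
det D = 8; the adjugate gives D⁻¹ = [[-1/8, 1/8], [-3/8, -5/8]].
X = D⁻¹(B − N) = [[-2], [0]].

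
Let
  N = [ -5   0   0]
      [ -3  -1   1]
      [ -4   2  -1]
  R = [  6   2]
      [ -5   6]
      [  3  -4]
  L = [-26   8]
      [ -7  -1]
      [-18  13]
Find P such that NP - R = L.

NP = L + R = [[-20, 10], [-12, 5], [-15, 9]].
Since N multiplies P on the left, P = N⁻¹(L + R).
det N = 5; the adjugate gives N⁻¹ = [[-1/5, 0, 0], [-7/5, 1, 1], [-2, 2, 1]].
P = N⁻¹(L + R) = [[4, -2], [1, 0], [1, -1]].

P = [[4, -2], [1, 0], [1, -1]]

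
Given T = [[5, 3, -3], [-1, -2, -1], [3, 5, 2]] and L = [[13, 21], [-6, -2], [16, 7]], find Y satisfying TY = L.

T is on the left of Y, so left-multiply by T⁻¹: Y = T⁻¹L.
det T = -1; the adjugate gives T⁻¹ = [[-1, 21, 9], [1, -19, -8], [-1, 16, 7]].
Y = T⁻¹L = [[-1, 21, 9], [1, -19, -8], [-1, 16, 7]] · [[13, 21], [-6, -2], [16, 7]] = [[5, 0], [-1, 3], [3, -4]].

Y = [[5, 0], [-1, 3], [3, -4]]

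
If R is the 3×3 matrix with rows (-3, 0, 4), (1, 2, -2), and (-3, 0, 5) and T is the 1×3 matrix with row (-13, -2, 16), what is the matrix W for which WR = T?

Right-multiplying both sides by R⁻¹ gives W = TR⁻¹.
R has determinant -6; R⁻¹ = [[-5/3, 0, 4/3], [-1/6, 1/2, 1/3], [-1, 0, 1]].
W = TR⁻¹ = [[-13, -2, 16]] · [[-5/3, 0, 4/3], [-1/6, 1/2, 1/3], [-1, 0, 1]] = [[6, -1, -2]].

W = [[6, -1, -2]]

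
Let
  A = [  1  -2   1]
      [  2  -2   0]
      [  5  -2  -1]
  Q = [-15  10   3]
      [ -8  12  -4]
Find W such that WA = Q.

W = [[2, -6, -1], [-4, -2, 0]]

Since A sits to the right of W, W = QA⁻¹.
det A = 4; the adjugate gives A⁻¹ = [[1/2, -1, 1/2], [1/2, -3/2, 1/2], [3/2, -2, 1/2]].
W = QA⁻¹ = [[-15, 10, 3], [-8, 12, -4]] · [[1/2, -1, 1/2], [1/2, -3/2, 1/2], [3/2, -2, 1/2]] = [[2, -6, -1], [-4, -2, 0]].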